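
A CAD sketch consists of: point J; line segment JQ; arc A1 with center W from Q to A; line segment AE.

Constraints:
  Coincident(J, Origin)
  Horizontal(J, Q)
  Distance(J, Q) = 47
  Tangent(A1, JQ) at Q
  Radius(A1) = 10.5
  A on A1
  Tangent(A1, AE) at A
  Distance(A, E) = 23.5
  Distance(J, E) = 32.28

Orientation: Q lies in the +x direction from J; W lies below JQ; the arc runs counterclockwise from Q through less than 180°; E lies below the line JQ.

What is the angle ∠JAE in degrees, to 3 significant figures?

55.5°

Checks: ∠(WQ, QJ) = 90.00° ✓; |WQ| = 10.50 ✓; |WA| = 10.50 ✓; ∠(WA, AE) = 90.00° ✓; |AE| = 23.50 ✓; |JE| = 32.28 ✓.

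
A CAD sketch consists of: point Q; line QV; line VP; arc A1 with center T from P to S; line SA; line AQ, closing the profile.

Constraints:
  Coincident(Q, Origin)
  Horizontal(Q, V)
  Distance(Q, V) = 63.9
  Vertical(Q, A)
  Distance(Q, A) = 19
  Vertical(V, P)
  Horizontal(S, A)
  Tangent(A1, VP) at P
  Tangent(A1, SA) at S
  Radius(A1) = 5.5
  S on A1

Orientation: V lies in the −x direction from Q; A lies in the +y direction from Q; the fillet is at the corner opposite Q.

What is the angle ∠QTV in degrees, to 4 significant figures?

99.15°

Q is at the origin; QV is horizontal with |QV| = 63.9 and V on the −x side, so V = (-63.90, 0.000). QA is vertical with |QA| = 19.0 and A on the +y side, so A = (0.000, 19.00). The virtual corner opposite Q is at (-63.90, 19.00). Tangency of A1 to VP means the radius TP is perpendicular to VP and A1 meets SA tangentially, so TS is at right angles to SA, with radius 5.5, so the center T sits 5.5 in from both sides at T = (-58.40, 13.50). Then cos ∠QTV = TQ·TV / (|TQ||TV|), giving 99.15°.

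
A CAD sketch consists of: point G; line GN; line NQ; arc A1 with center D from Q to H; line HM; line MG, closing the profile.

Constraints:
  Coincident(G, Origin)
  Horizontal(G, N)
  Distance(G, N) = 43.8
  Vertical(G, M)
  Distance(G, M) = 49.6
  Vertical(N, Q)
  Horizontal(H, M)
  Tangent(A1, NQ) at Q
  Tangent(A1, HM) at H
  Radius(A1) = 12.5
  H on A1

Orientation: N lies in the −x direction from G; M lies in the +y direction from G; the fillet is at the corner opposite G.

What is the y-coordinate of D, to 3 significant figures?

37.1

G is at the origin; G and N share the same y with |GN| = 43.8 and N on the −x side, so N = (-43.8, 0.00). G and M share the same x with |GM| = 49.6 and M on the +y side, so M = (0.00, 49.6). The virtual corner opposite G is at (-43.8, 49.6). The tangent condition forces DQ to be normal to NQ and tangency of A1 to HM means the radius DH is perpendicular to HM, with radius 12.5, so the center D sits 12.5 in from both sides at D = (-31.3, 37.1). So D.y = 37.1.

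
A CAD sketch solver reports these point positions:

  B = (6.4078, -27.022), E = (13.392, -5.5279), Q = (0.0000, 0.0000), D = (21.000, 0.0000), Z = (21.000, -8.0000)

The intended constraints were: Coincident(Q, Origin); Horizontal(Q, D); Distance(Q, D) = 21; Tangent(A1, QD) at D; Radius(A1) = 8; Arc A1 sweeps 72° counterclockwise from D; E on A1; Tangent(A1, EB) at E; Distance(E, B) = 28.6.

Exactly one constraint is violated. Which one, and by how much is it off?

Distance(E, B) = 28.6 — off by 6.00.

Q = (0.00, 0.00) ✓; Q.y = 0.00, D.y = 0.00 ✓; |QD| = 21.00 ✓; ∠(ZD, DQ) = 90.00° ✓; |ZD| = 8.000 ✓; bearing(Z→E) − bearing(Z→D) = 72.00° ✓; |ZE| = 8.000 ✓; ∠(ZE, EB) = 90.00° ✓; |EB| = 22.60 ✗.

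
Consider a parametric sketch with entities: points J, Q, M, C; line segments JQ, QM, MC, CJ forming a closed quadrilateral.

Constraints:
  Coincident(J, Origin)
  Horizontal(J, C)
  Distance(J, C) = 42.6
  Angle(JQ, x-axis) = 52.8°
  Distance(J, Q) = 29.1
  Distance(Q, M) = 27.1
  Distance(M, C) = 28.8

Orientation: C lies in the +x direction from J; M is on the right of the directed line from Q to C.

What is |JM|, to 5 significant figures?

14.513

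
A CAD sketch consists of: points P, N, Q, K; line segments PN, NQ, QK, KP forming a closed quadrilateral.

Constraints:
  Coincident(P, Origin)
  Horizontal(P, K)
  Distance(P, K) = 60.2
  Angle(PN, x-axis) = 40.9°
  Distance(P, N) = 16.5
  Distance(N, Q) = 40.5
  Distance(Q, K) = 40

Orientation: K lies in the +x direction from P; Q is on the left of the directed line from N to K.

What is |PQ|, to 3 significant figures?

57.0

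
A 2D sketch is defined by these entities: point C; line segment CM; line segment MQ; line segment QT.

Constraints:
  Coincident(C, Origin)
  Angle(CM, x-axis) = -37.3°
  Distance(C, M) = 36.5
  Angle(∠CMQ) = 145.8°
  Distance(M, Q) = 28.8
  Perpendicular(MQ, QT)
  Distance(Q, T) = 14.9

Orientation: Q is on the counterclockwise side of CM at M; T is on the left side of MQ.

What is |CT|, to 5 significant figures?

59.255

C is at the origin; CM runs at -37.3° with length 36.5, so M = 36.5·(cos -37.3°, sin -37.3°) = (29.035, -22.119). ∠CMQ = 145.8°, so MQ runs at -37.3° + (180° − 145.8°) = -3.1000° from the x-axis; with |MQ| = 28.8, Q = M + 28.8·(cos -3.1000°, sin -3.1000°) = (57.793, -23.676). MQ ⟂ QT; with |QT| = 14.9 on the left of MQ, T = Q + 14.9·(0.054079, 0.99854) = (58.598, -8.7979). Then |CT| = |T − C| = 59.255.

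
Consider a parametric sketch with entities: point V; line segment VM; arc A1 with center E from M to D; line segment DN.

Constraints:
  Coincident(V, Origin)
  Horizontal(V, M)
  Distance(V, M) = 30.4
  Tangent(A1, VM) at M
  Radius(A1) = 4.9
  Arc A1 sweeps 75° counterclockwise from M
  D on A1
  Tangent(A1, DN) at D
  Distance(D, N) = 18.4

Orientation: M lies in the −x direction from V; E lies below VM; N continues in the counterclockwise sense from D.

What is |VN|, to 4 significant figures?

45.27

V is at the origin; V and M share the same y with |VM| = 30.4 and M on the −x side, so M = (-30.40, 0.000). The tangent condition forces EM to be normal to VM, so E = M + (0, -4.9) = (-30.40, -4.900). On A1, M sits at bearing 90° from E; a 75° counterclockwise sweep puts D at bearing 165°, so D = E + 4.9·(cos 165°, sin 165°) = (-35.13, -3.632). Tangency of A1 to DN means the radius ED is perpendicular to DN, so DN runs along (−sin 165°, cos 165°); with |DN| = 18.4, N = (-39.90, -21.40). Then |VN| = |N − V| = 45.27.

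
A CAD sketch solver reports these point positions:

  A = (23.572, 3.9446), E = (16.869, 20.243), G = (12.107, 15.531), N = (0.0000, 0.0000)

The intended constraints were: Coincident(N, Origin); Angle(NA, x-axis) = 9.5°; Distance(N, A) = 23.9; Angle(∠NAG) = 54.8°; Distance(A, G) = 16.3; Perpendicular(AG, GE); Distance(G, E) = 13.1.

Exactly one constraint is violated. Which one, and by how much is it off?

Distance(G, E) = 13.1 — off by 6.40.

N = (0.00, 0.00) ✓; NA at 9.500° ✓; |NA| = 23.90 ✓; ∠NAG = 54.80° ✓; |AG| = 16.30 ✓; ∠(AG, GE) = 90.00° ✓; |GE| = 6.699 ✗.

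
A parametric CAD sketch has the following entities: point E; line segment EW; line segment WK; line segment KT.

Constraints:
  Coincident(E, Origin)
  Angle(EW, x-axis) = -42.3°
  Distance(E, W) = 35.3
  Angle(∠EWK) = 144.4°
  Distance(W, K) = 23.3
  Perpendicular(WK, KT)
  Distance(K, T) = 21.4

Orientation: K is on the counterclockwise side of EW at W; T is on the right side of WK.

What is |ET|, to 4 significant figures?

66.81

E is at the origin; EW runs at -42.3° with length 35.3, so W = 35.3·(cos -42.3°, sin -42.3°) = (26.11, -23.76). ∠EWK = 144.4°, so WK runs at -42.3° + (180° − 144.4°) = -6.700° from the x-axis; with |WK| = 23.3, K = W + 23.3·(cos -6.700°, sin -6.700°) = (49.25, -26.48). WK is perpendicular to KT; with |KT| = 21.4 on the right of WK, T = K + 21.4·(-0.1167, -0.9932) = (46.75, -47.73). Then |ET| = |T − E| = 66.81.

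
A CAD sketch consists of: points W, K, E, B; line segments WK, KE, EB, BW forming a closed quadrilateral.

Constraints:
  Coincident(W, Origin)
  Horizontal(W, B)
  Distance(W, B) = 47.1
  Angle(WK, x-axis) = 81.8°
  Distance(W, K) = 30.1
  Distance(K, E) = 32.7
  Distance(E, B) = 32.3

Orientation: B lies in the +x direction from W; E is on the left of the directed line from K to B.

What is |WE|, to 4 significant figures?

48.05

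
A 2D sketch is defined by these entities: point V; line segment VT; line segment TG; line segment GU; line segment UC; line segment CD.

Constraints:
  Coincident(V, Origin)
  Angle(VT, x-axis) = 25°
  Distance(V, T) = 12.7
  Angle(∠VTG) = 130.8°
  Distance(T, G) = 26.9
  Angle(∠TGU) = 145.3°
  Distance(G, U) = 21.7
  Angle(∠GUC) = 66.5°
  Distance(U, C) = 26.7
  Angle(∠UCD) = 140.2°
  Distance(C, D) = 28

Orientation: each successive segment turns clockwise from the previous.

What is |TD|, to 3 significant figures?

23.2

∠GUC = 66.5° gives UC at -172° from the x-axis; with |UC| = 26.7, C = (20.8, -27.8). ∠UCD = 140.2° gives CD at 148° from the x-axis; with |CD| = 28.0, D = (-2.90, -12.9). Then |TD| = |D − T| = 23.2.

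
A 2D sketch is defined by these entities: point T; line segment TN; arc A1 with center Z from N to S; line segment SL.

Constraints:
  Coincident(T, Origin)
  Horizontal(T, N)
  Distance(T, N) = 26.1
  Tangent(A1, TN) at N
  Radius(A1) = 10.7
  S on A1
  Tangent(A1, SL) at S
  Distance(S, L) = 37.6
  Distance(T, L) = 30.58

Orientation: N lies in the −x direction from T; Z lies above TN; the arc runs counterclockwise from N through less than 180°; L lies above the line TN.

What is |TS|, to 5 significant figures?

18.845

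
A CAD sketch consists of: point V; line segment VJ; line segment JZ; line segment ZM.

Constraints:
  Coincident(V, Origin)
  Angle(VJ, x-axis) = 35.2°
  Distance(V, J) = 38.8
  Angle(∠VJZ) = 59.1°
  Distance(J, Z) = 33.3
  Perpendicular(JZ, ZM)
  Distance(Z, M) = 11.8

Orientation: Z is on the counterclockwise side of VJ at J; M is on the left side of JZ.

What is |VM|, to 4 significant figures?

25.31

V is at the origin; VJ runs at 35.2° with length 38.8, so J = 38.8·(cos 35.2°, sin 35.2°) = (31.71, 22.37). ∠VJZ = 59.1°, so JZ runs at 35.2° + (180° − 59.1°) = 156.1° from the x-axis; with |JZ| = 33.3, Z = J + 33.3·(cos 156.1°, sin 156.1°) = (1.261, 35.86). JZ ⟂ ZM; with |ZM| = 11.8 on the left of JZ, M = Z + 11.8·(-0.4051, -0.9143) = (-3.520, 25.07). Then |VM| = |M − V| = 25.31.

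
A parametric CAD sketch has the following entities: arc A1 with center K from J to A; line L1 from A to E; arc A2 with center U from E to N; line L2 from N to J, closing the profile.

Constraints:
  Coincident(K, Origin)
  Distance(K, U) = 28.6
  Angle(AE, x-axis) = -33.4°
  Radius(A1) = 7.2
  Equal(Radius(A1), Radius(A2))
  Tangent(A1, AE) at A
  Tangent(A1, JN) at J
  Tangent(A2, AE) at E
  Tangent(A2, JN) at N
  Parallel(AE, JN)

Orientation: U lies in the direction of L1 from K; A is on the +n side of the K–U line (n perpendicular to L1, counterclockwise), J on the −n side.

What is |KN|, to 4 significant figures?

29.49

The slot axis is L1's direction at -33.4°, so u = (cos -33.4°, sin -33.4°) = (0.8348, -0.5505) and n = (−sin -33.4°, cos -33.4°) = (0.5505, 0.8348). K is at the origin and U lies 28.6 along u from K, so U = 28.6·u = (23.88, -15.74). Tangency of A1 to both parallel lines with radius 7.2 puts A and J at K ± 7.2·n: A = (3.963, 6.011), J = (-3.963, -6.011). Equal radii place E and N the same way about U: E = U + 7.2·n = (27.84, -9.733), N = U − 7.2·n = (19.91, -21.75). Then |KN| = |N − K| = 29.49.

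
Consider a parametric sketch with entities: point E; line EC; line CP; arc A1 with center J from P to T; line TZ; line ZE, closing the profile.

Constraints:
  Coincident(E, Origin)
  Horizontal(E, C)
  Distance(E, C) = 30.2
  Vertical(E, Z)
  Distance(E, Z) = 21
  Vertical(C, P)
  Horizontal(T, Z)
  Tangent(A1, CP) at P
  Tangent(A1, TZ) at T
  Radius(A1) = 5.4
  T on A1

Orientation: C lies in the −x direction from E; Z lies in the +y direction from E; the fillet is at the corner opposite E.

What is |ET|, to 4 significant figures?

32.50

E is at the origin; EC is horizontal with |EC| = 30.2 and C on the −x side, so C = (-30.20, 0.000). E and Z share the same x with |EZ| = 21.0 and Z on the +y side, so Z = (0.000, 21.00). The virtual corner opposite E is at (-30.20, 21.00). The tangent condition forces JP to be normal to CP and tangency of A1 to TZ means the radius JT is perpendicular to TZ, with radius 5.4, so the center J sits 5.4 in from both sides at J = (-24.80, 15.60). That places the tangent points at P = (-30.20, 15.60) on CP and T = (-24.80, 21.00) on TZ. Then |ET| = |T − E| = 32.50.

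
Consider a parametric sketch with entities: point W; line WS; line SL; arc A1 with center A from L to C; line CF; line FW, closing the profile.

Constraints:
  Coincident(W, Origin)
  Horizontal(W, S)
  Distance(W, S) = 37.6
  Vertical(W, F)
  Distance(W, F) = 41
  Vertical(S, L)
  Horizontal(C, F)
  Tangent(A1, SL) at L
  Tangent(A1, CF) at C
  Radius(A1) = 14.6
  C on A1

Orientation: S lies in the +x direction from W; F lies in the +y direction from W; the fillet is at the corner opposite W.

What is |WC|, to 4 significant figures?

47.01

W is at the origin; WS is horizontal with |WS| = 37.6 and S on the +x side, so S = (37.60, 0.000). WF is vertical with |WF| = 41.0 and F on the +y side, so F = (0.000, 41.00). The virtual corner opposite W is at (37.60, 41.00). Tangency of A1 to SL means the radius AL is perpendicular to SL and A1 meets CF tangentially, so AC is at right angles to CF, with radius 14.6, so the center A sits 14.6 in from both sides at A = (23.00, 26.40). That places the tangent points at L = (37.60, 26.40) on SL and C = (23.00, 41.00) on CF. Then |WC| = |C − W| = 47.01.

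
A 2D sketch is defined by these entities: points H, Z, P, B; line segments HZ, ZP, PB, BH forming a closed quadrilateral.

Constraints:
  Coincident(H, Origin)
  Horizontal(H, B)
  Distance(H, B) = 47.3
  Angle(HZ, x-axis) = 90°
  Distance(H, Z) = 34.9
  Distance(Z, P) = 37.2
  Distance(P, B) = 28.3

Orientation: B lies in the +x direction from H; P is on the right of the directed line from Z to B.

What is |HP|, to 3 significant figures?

19.4

H is at the origin; H and B share the same y with |HB| = 47.3 and B in +x, so B = (47.3, 0). HZ runs at 90.0° with |HZ| = 34.9, so Z = (2.14e-15, 34.9). P is determined by |ZP| = 37.2 and |PB| = 28.3 together: it lies at the intersection of circle(Z, 37.2) and circle(B, 28.3). With |ZB| = 58.8, the foot of the radical line on ZB is 34.3 from Z and the perpendicular offset is √(37.2² − 34.3²) = 14.3. Taking the right-of-ZB solution: P = (19.2, 3.01).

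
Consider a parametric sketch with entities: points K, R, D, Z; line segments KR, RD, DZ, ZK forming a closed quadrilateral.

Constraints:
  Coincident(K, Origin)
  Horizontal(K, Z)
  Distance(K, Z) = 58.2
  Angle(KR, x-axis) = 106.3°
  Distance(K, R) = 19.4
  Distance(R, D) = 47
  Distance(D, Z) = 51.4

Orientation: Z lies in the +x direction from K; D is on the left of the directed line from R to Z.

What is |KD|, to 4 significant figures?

56.09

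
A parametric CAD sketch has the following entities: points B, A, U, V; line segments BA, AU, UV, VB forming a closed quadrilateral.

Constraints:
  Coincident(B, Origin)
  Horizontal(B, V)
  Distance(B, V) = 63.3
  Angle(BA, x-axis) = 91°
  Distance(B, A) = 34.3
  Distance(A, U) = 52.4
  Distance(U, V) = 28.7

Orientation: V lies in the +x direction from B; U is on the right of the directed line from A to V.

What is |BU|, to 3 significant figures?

35.2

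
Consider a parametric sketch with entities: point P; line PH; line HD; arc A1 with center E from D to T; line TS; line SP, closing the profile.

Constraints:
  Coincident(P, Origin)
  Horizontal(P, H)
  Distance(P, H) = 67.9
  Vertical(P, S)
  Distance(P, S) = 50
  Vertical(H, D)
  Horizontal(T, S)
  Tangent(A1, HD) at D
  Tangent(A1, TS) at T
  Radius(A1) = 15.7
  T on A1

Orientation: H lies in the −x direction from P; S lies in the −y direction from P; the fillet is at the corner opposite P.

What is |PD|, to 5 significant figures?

76.072

P is at the origin; P and H share the same y with |PH| = 67.9 and H on the −x side, so H = (-67.900, 0.0000). P and S share the same x with |PS| = 50.0 and S on the −y side, so S = (0.0000, -50.000). The virtual corner opposite P is at (-67.900, -50.000). Tangency of A1 to HD means the radius ED is perpendicular to HD and A1 meets TS tangentially, so ET is at right angles to TS, with radius 15.7, so the center E sits 15.7 in from both sides at E = (-52.200, -34.300). That places the tangent points at D = (-67.900, -34.300) on HD and T = (-52.200, -50.000) on TS. Then |PD| = |D − P| = 76.072.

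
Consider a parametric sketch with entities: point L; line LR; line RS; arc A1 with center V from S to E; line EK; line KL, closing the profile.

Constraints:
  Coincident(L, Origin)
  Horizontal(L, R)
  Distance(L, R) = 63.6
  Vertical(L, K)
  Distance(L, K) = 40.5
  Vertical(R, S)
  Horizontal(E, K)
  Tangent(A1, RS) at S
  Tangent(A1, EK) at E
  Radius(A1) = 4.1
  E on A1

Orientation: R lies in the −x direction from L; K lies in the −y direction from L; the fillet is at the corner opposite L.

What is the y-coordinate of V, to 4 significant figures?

-36.40

L and K share the same x with |LK| = 40.5 and K on the −y side, so K = (0.000, -40.50). The virtual corner opposite L is at (-63.60, -40.50). A1 meets RS tangentially, so VS is at right angles to RS and since A1 is tangent to EK there, VE ⟂ EK, with radius 4.1, so the center V sits 4.1 in from both sides at V = (-59.50, -36.40). So V.y = -36.40.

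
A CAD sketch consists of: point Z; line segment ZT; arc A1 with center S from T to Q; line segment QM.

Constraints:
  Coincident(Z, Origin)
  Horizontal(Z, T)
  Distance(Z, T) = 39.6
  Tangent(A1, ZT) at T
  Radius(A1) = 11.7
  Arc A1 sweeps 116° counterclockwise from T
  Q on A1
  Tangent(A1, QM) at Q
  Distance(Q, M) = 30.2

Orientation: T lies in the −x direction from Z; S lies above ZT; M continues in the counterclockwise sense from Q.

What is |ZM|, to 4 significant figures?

61.03

Z is at the origin; ZT is horizontal with |ZT| = 39.6 and T on the −x side, so T = (-39.60, 0.000). Tangency of A1 to ZT means the radius ST is perpendicular to ZT, so S = T + (0, 11.7) = (-39.60, 11.70). On A1, T sits at bearing -90° from S; a 116° counterclockwise sweep puts Q at bearing 26°, so Q = S + 11.7·(cos 26°, sin 26°) = (-29.08, 16.83). Since A1 is tangent to QM there, SQ ⟂ QM, so QM runs along (−sin 26°, cos 26°); with |QM| = 30.2, M = (-42.32, 43.97). Then |ZM| = |M − Z| = 61.03.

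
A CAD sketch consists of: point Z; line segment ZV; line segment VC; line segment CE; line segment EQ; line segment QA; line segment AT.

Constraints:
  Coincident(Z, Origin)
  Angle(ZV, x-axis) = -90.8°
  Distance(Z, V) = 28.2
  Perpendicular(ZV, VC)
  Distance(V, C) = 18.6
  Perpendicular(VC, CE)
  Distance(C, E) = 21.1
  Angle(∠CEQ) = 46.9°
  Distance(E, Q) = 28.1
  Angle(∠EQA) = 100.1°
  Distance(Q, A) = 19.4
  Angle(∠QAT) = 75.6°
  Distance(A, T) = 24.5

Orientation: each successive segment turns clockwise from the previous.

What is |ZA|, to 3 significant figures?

43.4

Z is at the origin; ZV runs at -90.8° with length 28.2, so V = (-0.394, -28.2). The perpendicularity gives VC at right angles to ZV, so VC runs at 179°; with |VC| = 18.6, C = (-19.0, -27.9). VC ⟂ CE, so CE runs at 89.2°; with |CE| = 21.1, E = (-18.7, -6.84). ∠CEQ = 46.9° gives EQ at -43.9° from the x-axis; with |EQ| = 28.1, Q = (1.55, -26.3). ∠EQA = 100.1° gives QA at -124° from the x-axis; with |QA| = 19.4, A = (-9.24, -42.4). Then |ZA| = |A − Z| = 43.4.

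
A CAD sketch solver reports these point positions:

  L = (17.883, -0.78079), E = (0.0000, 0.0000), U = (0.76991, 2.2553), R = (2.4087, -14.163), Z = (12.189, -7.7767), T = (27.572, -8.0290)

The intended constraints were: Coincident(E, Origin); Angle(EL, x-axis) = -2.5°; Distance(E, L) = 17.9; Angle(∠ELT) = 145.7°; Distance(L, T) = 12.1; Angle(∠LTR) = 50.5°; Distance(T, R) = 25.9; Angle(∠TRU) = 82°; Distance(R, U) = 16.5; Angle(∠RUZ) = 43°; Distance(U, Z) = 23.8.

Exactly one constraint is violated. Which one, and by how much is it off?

Distance(U, Z) = 23.8 — off by 8.60.

E = (0.00, 0.00) ✓; EL at -2.500° ✓; |EL| = 17.90 ✓; ∠ELT = 145.7° ✓; |LT| = 12.10 ✓; ∠LTR = 50.50° ✓; |TR| = 25.90 ✓; ∠TRU = 82.00° ✓; |RU| = 16.50 ✓; ∠RUZ = 43.00° ✓; |UZ| = 15.20 ✗.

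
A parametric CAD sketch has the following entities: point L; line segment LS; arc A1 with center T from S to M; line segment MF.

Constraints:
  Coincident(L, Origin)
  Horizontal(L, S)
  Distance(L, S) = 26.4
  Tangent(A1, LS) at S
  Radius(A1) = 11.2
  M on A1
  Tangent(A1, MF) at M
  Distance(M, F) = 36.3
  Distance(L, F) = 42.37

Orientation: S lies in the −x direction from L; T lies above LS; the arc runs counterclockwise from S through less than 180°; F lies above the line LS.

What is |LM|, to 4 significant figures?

17.54

Checks: |TM| = 11.20 ✓; ∠(TM, MF) = 90.00° ✓; |MF| = 36.30 ✓; |LF| = 42.37 ✓.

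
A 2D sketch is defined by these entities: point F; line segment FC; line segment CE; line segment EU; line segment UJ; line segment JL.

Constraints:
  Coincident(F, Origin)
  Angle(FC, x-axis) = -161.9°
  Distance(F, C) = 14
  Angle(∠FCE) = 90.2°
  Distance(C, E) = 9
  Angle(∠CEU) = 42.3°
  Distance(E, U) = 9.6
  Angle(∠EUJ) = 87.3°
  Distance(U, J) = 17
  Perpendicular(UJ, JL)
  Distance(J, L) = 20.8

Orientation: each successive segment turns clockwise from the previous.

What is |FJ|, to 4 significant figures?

22.47

F is at the origin; FC runs at -161.9° with length 14.0, so C = (-13.31, -4.349). ∠FCE = 90.2° gives CE at 108.3° from the x-axis; with |CE| = 9.0, E = (-16.13, 4.195). ∠CEU = 42.3° gives EU at -29.40° from the x-axis; with |EU| = 9.6, U = (-7.769, -0.5173). ∠EUJ = 87.3° gives UJ at -122.1° from the x-axis; with |UJ| = 17.0, J = (-16.80, -14.92). Then |FJ| = |J − F| = 22.47.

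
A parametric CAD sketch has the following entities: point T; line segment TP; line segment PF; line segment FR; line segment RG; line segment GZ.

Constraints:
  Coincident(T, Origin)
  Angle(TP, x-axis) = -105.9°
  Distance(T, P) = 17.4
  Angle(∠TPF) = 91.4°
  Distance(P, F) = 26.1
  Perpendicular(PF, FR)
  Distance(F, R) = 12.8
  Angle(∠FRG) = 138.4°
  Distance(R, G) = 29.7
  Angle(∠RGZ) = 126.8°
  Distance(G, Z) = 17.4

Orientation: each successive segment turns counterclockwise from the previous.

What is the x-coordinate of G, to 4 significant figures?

11.74

PF is perpendicular to FR, so FR runs at 72.70°; with |FR| = 12.8, R = (23.96, -12.27). ∠FRG = 138.4° gives RG at 114.3° from the x-axis; with |RG| = 29.7, G = (11.74, 14.79). So G.x = 11.74.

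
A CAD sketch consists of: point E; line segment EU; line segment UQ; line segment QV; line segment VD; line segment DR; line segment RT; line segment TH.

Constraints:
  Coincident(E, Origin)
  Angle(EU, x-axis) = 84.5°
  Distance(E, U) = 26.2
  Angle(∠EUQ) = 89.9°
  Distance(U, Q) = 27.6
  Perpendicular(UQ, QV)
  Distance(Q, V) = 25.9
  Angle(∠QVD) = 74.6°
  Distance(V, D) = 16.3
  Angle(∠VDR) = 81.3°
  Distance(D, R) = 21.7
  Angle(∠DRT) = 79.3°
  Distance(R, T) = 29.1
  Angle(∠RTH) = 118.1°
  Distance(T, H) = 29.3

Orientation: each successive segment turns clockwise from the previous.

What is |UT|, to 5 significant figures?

48.274

∠VDR = 81.3° gives DR at 60.300° from the x-axis; with |DR| = 21.7, R = (22.986, 22.300). ∠DRT = 79.3° gives RT at -40.400° from the x-axis; with |RT| = 29.1, T = (45.147, 3.4401). Then |UT| = |T − U| = 48.274.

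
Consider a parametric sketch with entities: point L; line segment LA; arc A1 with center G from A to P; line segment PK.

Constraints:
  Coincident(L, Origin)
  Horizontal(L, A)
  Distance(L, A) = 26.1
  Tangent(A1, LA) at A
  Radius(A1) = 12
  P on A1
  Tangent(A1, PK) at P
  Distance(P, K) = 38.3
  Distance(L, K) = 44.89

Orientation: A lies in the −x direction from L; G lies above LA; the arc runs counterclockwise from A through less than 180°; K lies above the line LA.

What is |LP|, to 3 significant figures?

16.9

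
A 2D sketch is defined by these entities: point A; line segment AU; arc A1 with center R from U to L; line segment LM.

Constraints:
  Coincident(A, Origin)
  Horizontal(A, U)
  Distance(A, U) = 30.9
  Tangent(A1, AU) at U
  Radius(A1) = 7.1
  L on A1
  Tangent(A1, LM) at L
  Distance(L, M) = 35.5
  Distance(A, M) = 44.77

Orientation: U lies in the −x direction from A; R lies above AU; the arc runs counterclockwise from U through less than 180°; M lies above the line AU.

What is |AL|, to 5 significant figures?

24.622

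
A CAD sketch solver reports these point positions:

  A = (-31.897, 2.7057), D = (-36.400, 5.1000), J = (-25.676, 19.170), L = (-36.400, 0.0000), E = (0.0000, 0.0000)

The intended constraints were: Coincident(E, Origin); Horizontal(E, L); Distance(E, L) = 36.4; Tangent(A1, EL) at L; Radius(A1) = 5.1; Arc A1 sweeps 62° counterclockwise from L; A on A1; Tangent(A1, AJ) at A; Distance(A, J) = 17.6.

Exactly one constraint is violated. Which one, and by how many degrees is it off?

Tangent(A1, AJ) at A — off by 7.30°.

E = (0.00, 0.00) ✓; E.y = 0.00, L.y = 0.00 ✓; |EL| = 36.40 ✓; ∠(DL, LE) = 90.00° ✓; |DL| = 5.100 ✓; bearing(D→A) − bearing(D→L) = 62.00° ✓; |DA| = 5.100 ✓; ∠(DA, AJ) = 82.70° ✗; |AJ| = 17.60 ✓.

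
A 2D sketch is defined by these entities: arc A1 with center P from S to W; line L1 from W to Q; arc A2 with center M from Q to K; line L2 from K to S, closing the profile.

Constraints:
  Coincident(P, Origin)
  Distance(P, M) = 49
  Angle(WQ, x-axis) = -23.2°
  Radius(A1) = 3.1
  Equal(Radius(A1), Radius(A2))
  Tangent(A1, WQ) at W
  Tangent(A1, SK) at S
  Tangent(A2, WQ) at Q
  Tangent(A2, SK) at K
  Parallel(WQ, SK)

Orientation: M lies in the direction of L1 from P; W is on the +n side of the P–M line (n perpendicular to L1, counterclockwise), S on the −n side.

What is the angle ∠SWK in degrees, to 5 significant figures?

82.789°

The slot axis is L1's direction at -23.2°, so u = (cos -23.2°, sin -23.2°) = (0.91914, -0.39394) and n = (−sin -23.2°, cos -23.2°) = (0.39394, 0.91914). P is at the origin and M lies 49.0 along u from P, so M = 49.0·u = (45.038, -19.303). Tangency of A1 to both parallel lines with radius 3.1 puts W and S at P ± 3.1·n: W = (1.2212, 2.8493), S = (-1.2212, -2.8493). Equal radii place Q and K the same way about M: Q = M + 3.1·n = (46.259, -16.454), K = M − 3.1·n = (43.816, -22.152). Then cos ∠SWK = WS·WK / (|WS||WK|), giving 82.789°.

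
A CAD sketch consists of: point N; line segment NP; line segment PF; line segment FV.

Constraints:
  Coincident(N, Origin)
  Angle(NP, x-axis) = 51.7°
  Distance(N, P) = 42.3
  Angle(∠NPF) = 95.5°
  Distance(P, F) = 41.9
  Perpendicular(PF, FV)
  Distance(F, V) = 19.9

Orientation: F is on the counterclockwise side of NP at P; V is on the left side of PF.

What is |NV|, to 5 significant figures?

51.038

N is at the origin; NP runs at 51.7° with length 42.3, so P = 42.3·(cos 51.7°, sin 51.7°) = (26.217, 33.196). ∠NPF = 95.5°, so PF runs at 51.7° + (180° − 95.5°) = 136.20° from the x-axis; with |PF| = 41.9, F = P + 41.9·(cos 136.20°, sin 136.20°) = (-4.0251, 62.197). PF ⟂ FV; with |FV| = 19.9 on the left of PF, V = F + 19.9·(-0.69214, -0.72176) = (-17.799, 47.834). Then |NV| = |V − N| = 51.038.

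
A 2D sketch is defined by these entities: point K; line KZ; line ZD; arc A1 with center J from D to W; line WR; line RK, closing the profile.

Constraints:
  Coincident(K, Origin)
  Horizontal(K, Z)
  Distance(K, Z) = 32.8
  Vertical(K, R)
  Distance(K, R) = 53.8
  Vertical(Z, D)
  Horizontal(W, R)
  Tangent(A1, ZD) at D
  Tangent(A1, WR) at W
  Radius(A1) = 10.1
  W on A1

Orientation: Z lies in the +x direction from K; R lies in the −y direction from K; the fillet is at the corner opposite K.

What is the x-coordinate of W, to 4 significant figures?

22.70

The virtual corner opposite K is at (32.80, -53.80). Tangency of A1 to ZD means the radius JD is perpendicular to ZD and since A1 is tangent to WR there, JW ⟂ WR, with radius 10.1, so the center J sits 10.1 in from both sides at J = (22.70, -43.70). That places the tangent points at D = (32.80, -43.70) on ZD and W = (22.70, -53.80) on WR. So W.x = 22.70.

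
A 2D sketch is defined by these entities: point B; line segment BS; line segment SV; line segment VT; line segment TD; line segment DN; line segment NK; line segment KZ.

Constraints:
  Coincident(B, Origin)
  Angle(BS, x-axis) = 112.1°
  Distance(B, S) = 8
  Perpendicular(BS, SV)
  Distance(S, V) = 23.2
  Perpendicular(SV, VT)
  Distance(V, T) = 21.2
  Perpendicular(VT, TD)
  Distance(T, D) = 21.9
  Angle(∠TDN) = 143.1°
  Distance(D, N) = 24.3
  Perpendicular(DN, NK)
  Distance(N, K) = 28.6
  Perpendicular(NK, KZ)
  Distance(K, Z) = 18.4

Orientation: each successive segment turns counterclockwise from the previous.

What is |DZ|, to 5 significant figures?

29.202

B is at the origin; BS runs at 112.1° with length 8.0, so S = (-3.0098, 7.4122). BS ⟂ SV, so SV runs at -157.90°; with |SV| = 23.2, V = (-24.505, -1.3162). SV ⟂ VT, so VT runs at -67.900°; with |VT| = 21.2, T = (-16.529, -20.959). The perpendicularity gives TD at right angles to VT, so TD runs at 22.100°; with |TD| = 21.9, D = (3.7617, -12.719). ∠TDN = 143.1° gives DN at 59.000° from the x-axis; with |DN| = 24.3, N = (16.277, 8.1099). The perpendicularity gives NK at right angles to DN, so NK runs at 149.00°; with |NK| = 28.6, K = (-8.2379, 22.840). NK ⟂ KZ, so KZ runs at -121.00°; with |KZ| = 18.4, Z = (-17.715, 7.0681). Then |DZ| = |Z − D| = 29.202.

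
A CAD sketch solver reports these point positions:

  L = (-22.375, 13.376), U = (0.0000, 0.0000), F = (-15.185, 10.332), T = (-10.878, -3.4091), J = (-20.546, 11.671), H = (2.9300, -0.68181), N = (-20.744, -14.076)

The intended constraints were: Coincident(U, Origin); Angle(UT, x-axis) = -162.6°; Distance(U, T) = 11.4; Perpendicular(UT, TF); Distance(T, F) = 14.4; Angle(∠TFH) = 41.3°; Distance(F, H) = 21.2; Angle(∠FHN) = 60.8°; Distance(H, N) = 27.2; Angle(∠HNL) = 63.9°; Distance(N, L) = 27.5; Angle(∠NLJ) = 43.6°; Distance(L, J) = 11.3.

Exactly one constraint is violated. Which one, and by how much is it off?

Distance(L, J) = 11.3 — off by 8.80.

U = (0.00, 0.00) ✓; UT at -162.6° ✓; |UT| = 11.40 ✓; ∠(UT, TF) = 90.00° ✓; |TF| = 14.40 ✓; ∠TFH = 41.30° ✓; |FH| = 21.20 ✓; ∠FHN = 60.80° ✓; |HN| = 27.20 ✓; ∠HNL = 63.90° ✓; |NL| = 27.50 ✓; ∠NLJ = 43.61° ✓; |LJ| = 2.500 ✗.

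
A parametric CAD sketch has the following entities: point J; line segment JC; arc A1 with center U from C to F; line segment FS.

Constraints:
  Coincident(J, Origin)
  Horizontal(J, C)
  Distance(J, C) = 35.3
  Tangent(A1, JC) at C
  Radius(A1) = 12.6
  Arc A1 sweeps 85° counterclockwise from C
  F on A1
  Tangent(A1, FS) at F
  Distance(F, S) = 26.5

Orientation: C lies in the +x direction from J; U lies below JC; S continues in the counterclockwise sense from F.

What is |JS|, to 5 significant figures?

43.061

On A1, C sits at bearing 90° from U; an 85° counterclockwise sweep puts F at bearing 175°, so F = U + 12.6·(cos 175°, sin 175°) = (22.748, -11.502). Tangency of A1 to FS means the radius UF is perpendicular to FS, so FS runs along (−sin 175°, cos 175°); with |FS| = 26.5, S = (20.438, -37.901). Then |JS| = |S − J| = 43.061.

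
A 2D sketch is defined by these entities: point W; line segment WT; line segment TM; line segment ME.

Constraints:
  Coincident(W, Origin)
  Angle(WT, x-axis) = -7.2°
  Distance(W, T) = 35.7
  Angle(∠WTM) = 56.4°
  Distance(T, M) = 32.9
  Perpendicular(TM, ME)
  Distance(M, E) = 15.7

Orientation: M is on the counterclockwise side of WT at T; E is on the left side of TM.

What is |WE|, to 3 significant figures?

19.2

W is at the origin; WT runs at -7.2° with length 35.7, so T = 35.7·(cos -7.2°, sin -7.2°) = (35.4, -4.47). ∠WTM = 56.4°, so TM runs at -7.2° + (180° − 56.4°) = 116° from the x-axis; with |TM| = 32.9, M = T + 32.9·(cos 116°, sin 116°) = (20.8, 25.0). TM ⟂ ME; with |ME| = 15.7 on the left of TM, E = M + 15.7·(-0.896, -0.445) = (6.73, 18.0). Then |WE| = |E − W| = 19.2.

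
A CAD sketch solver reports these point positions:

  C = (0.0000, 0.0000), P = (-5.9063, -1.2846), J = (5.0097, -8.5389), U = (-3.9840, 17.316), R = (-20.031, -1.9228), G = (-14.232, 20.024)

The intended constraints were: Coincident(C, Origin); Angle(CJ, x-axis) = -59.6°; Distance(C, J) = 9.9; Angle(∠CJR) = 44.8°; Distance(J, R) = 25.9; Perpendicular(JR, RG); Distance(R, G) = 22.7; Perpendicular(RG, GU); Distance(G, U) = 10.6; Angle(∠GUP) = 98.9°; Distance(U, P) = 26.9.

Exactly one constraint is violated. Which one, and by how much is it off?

Distance(U, P) = 26.9 — off by 8.20.

C = (0.00, 0.00) ✓; CJ at -59.60° ✓; |CJ| = 9.900 ✓; ∠CJR = 44.80° ✓; |JR| = 25.90 ✓; ∠(JR, RG) = 90.00° ✓; |RG| = 22.70 ✓; ∠(RG, GU) = 90.00° ✓; |GU| = 10.60 ✓; ∠GUP = 98.90° ✓; |UP| = 18.70 ✗.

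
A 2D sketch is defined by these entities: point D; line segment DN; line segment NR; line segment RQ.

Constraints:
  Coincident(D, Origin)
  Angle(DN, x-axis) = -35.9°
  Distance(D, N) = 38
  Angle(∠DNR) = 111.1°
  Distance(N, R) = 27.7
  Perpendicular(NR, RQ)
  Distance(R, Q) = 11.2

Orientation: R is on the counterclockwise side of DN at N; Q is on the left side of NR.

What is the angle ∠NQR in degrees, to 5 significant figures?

67.985°

D is at the origin; DN runs at -35.9° with length 38.0, so N = 38.0·(cos -35.9°, sin -35.9°) = (30.782, -22.282). ∠DNR = 111.1°, so NR runs at -35.9° + (180° − 111.1°) = 33.000° from the x-axis; with |NR| = 27.7, R = N + 27.7·(cos 33.000°, sin 33.000°) = (54.013, -7.1956). The perpendicularity gives RQ at right angles to NR; with |RQ| = 11.2 on the left of NR, Q = R + 11.2·(-0.54464, 0.83867) = (47.913, 2.1975). Then cos ∠NQR = QN·QR / (|QN||QR|), giving 67.985°.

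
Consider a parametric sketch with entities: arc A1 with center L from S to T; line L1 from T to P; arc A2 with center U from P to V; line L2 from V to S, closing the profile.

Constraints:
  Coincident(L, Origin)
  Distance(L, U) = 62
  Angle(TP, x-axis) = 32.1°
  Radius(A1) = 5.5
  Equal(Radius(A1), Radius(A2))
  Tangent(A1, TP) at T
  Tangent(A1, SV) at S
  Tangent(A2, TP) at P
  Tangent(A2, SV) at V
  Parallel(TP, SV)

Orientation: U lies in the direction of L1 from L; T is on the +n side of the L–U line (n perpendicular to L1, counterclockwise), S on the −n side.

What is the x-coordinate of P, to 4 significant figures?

49.60

The slot axis is L1's direction at 32.1°, so u = (cos 32.1°, sin 32.1°) = (0.8471, 0.5314) and n = (−sin 32.1°, cos 32.1°) = (-0.5314, 0.8471). L is at the origin and U lies 62.0 along u from L, so U = 62.0·u = (52.52, 32.95). Tangency of A1 to both parallel lines with radius 5.5 puts T and S at L ± 5.5·n: T = (-2.923, 4.659), S = (2.923, -4.659). Equal radii place P and V the same way about U: P = U + 5.5·n = (49.60, 37.61), V = U − 5.5·n = (55.44, 28.29). So P.x = 49.60.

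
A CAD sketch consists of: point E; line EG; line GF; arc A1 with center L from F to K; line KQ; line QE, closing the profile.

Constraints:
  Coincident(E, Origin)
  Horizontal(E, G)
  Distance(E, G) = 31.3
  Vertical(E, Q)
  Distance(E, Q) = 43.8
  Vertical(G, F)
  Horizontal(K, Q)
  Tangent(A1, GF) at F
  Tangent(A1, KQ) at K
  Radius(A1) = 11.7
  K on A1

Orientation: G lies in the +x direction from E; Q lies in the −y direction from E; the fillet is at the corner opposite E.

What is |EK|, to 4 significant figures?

47.99

E is at the origin; EG is horizontal with |EG| = 31.3 and G on the +x side, so G = (31.30, 0.000). EQ is vertical with |EQ| = 43.8 and Q on the −y side, so Q = (0.000, -43.80). The virtual corner opposite E is at (31.30, -43.80). The tangent condition forces LF to be normal to GF and tangency of A1 to KQ means the radius LK is perpendicular to KQ, with radius 11.7, so the center L sits 11.7 in from both sides at L = (19.60, -32.10). That places the tangent points at F = (31.30, -32.10) on GF and K = (19.60, -43.80) on KQ. Then |EK| = |K − E| = 47.99.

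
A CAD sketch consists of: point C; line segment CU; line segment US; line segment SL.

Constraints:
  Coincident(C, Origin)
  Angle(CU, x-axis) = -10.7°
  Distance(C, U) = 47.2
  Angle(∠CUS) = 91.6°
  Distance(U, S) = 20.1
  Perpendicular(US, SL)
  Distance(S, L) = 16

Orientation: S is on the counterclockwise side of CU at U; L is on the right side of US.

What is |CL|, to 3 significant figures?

66.7

C is at the origin; CU runs at -10.7° with length 47.2, so U = 47.2·(cos -10.7°, sin -10.7°) = (46.4, -8.76). ∠CUS = 91.6°, so US runs at -10.7° + (180° − 91.6°) = 77.7° from the x-axis; with |US| = 20.1, S = U + 20.1·(cos 77.7°, sin 77.7°) = (50.7, 10.9). The perpendicularity gives SL at right angles to US; with |SL| = 16.0 on the right of US, L = S + 16.0·(0.977, -0.213) = (66.3, 7.47). Then |CL| = |L − C| = 66.7.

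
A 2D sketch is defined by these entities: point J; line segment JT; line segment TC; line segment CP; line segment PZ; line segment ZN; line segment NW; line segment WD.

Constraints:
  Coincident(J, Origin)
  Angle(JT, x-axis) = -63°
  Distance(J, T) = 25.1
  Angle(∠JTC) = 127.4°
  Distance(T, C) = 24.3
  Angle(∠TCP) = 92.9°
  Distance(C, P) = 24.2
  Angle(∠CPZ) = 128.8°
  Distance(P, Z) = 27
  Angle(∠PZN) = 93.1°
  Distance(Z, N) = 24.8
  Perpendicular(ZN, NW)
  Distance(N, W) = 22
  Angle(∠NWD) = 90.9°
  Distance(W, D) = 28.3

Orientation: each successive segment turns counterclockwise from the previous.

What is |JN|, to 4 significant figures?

5.561

J is at the origin; JT runs at -63.0° with length 25.1, so T = (11.40, -22.36). ∠JTC = 127.4° gives TC at -10.40° from the x-axis; with |TC| = 24.3, C = (35.30, -26.75). ∠TCP = 92.9° gives CP at 76.70° from the x-axis; with |CP| = 24.2, P = (40.86, -3.200). ∠CPZ = 128.8° gives PZ at 127.9° from the x-axis; with |PZ| = 27.0, Z = (24.28, 18.11). ∠PZN = 93.1° gives ZN at -145.2° from the x-axis; with |ZN| = 24.8, N = (3.913, 3.952). Then |JN| = |N − J| = 5.561.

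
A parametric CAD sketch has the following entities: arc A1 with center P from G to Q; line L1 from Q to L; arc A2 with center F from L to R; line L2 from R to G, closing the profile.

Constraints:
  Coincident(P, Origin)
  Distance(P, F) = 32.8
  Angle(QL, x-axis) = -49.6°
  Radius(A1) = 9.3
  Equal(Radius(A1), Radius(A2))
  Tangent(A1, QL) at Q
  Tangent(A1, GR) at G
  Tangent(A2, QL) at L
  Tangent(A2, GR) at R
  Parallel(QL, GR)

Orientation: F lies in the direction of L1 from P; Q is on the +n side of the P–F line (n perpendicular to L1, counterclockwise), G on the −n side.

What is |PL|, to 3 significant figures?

34.1

The slot axis is L1's direction at -49.6°, so u = (cos -49.6°, sin -49.6°) = (0.648, -0.762) and n = (−sin -49.6°, cos -49.6°) = (0.762, 0.648). P is at the origin and F lies 32.8 along u from P, so F = 32.8·u = (21.3, -25.0). Tangency of A1 to both parallel lines with radius 9.3 puts Q and G at P ± 9.3·n: Q = (7.08, 6.03), G = (-7.08, -6.03). Equal radii place L and R the same way about F: L = F + 9.3·n = (28.3, -19.0), R = F − 9.3·n = (14.2, -31.0). Then |PL| = |L − P| = 34.1.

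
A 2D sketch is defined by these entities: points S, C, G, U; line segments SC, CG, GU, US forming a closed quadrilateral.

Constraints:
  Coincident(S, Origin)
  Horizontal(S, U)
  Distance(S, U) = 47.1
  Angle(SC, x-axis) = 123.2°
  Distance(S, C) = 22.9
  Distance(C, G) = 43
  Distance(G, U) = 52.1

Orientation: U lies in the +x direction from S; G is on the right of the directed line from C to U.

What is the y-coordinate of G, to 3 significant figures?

-22.0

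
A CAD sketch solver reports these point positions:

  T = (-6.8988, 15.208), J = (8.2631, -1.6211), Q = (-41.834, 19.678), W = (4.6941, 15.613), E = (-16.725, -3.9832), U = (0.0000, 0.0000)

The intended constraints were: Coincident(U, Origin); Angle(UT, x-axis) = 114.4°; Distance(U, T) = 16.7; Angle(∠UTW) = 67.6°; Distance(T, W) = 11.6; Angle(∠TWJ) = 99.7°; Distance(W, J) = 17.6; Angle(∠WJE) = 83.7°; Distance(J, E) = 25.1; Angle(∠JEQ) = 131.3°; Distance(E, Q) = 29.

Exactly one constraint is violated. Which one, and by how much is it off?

Distance(E, Q) = 29 — off by 5.50.

U = (0.00, 0.00) ✓; UT at 114.4° ✓; |UT| = 16.70 ✓; ∠UTW = 67.60° ✓; |TW| = 11.60 ✓; ∠TWJ = 99.70° ✓; |WJ| = 17.60 ✓; ∠WJE = 83.70° ✓; |JE| = 25.10 ✓; ∠JEQ = 131.3° ✓; |EQ| = 34.50 ✗.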